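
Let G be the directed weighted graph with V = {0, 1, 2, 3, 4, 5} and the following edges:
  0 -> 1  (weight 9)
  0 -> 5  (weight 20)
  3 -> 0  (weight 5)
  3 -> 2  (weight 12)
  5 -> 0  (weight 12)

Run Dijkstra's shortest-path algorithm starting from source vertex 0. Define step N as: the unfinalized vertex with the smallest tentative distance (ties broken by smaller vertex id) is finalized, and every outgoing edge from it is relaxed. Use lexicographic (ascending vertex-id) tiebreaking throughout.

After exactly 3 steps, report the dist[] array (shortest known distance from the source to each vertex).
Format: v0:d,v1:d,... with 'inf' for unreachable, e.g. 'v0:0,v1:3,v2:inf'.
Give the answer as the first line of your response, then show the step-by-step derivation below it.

v0:0,v1:9,v2:inf,v3:inf,v4:inf,v5:20

step 1: dist = v0:0,v1:9,v2:inf,v3:inf,v4:inf,v5:20
step 2: dist = v0:0,v1:9,v2:inf,v3:inf,v4:inf,v5:20
step 3: dist = v0:0,v1:9,v2:inf,v3:inf,v4:inf,v5:20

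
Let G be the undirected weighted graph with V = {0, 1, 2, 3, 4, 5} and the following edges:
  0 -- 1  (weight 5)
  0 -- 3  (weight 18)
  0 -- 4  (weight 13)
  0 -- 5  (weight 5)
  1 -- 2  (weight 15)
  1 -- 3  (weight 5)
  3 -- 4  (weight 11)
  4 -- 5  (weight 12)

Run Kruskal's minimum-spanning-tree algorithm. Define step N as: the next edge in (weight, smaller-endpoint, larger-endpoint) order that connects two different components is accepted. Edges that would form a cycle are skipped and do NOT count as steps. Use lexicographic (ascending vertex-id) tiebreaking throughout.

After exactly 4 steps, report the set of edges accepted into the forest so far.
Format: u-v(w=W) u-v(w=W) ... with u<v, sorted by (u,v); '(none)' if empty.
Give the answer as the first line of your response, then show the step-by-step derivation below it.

0-1(w=5) 0-5(w=5) 1-3(w=5) 3-4(w=11)

step 1: add edge 0-1 (w=5); MST = {0-1(w=5)}
step 2: add edge 0-5 (w=5); MST = {0-1(w=5) 0-5(w=5)}
step 3: add edge 1-3 (w=5); MST = {0-1(w=5) 0-5(w=5) 1-3(w=5)}
step 4: add edge 3-4 (w=11); MST = {0-1(w=5) 0-5(w=5) 1-3(w=5) 3-4(w=11)}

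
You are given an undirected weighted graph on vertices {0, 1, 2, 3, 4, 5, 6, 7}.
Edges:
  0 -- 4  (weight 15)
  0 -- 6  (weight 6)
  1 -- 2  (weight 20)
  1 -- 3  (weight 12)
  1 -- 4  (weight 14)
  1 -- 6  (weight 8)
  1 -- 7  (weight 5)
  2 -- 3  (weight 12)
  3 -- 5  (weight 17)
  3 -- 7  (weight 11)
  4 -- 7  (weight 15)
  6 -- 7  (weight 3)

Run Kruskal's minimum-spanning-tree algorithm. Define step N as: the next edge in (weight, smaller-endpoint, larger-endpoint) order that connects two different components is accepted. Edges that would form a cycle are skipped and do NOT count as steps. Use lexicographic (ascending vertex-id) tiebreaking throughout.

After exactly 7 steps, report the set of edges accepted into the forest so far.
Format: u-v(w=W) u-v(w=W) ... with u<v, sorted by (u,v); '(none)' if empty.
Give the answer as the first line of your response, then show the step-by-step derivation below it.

0-6(w=6) 1-4(w=14) 1-7(w=5) 2-3(w=12) 3-5(w=17) 3-7(w=11) 6-7(w=3)

step 1: add edge 6-7 (w=3); MST = {6-7(w=3)}
step 2: add edge 1-7 (w=5); MST = {1-7(w=5) 6-7(w=3)}
step 3: add edge 0-6 (w=6); MST = {0-6(w=6) 1-7(w=5) 6-7(w=3)}
step 4: add edge 3-7 (w=11); MST = {0-6(w=6) 1-7(w=5) 3-7(w=11) 6-7(w=3)}
step 5: add edge 2-3 (w=12); MST = {0-6(w=6) 1-7(w=5) 2-3(w=12) 3-7(w=11) 6-7(w=3)}
step 6: add edge 1-4 (w=14); MST = {0-6(w=6) 1-4(w=14) 1-7(w=5) 2-3(w=12) 3-7(w=11) 6-7(w=3)}
step 7: add edge 3-5 (w=17); MST = {0-6(w=6) 1-4(w=14) 1-7(w=5) 2-3(w=12) 3-5(w=17) 3-7(w=11) 6-7(w=3)}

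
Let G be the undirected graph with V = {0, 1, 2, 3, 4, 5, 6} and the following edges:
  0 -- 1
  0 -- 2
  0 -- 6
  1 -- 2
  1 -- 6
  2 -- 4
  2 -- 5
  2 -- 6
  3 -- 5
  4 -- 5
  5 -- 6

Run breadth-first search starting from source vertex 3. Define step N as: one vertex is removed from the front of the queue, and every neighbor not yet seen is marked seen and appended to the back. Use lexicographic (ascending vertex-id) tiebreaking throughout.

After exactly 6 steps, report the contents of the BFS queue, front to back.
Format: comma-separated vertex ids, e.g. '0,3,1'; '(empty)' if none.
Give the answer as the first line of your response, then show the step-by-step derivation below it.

1

step 1: dequeue 3; queue=[5]; order=3
step 2: dequeue 5; queue=[2,4,6]; order=3,5
step 3: dequeue 2; queue=[4,6,0,1]; order=3,5,2
step 4: dequeue 4; queue=[6,0,1]; order=3,5,2,4
step 5: dequeue 6; queue=[0,1]; order=3,5,2,4,6
step 6: dequeue 0; queue=[1]; order=3,5,2,4,6,0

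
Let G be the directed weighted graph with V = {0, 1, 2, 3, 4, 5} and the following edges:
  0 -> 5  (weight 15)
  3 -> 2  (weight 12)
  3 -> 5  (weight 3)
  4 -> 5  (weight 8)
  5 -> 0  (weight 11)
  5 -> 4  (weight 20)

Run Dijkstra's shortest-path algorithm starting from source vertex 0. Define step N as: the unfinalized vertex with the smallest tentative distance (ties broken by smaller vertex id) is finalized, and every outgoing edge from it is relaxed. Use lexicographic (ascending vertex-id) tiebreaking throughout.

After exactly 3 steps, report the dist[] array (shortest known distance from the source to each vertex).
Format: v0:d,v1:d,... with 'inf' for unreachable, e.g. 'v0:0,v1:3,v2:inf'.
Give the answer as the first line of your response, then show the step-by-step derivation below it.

v0:0,v1:inf,v2:inf,v3:inf,v4:35,v5:15

step 1: dist = v0:0,v1:inf,v2:inf,v3:inf,v4:inf,v5:15
step 2: dist = v0:0,v1:inf,v2:inf,v3:inf,v4:35,v5:15
step 3: dist = v0:0,v1:inf,v2:inf,v3:inf,v4:35,v5:15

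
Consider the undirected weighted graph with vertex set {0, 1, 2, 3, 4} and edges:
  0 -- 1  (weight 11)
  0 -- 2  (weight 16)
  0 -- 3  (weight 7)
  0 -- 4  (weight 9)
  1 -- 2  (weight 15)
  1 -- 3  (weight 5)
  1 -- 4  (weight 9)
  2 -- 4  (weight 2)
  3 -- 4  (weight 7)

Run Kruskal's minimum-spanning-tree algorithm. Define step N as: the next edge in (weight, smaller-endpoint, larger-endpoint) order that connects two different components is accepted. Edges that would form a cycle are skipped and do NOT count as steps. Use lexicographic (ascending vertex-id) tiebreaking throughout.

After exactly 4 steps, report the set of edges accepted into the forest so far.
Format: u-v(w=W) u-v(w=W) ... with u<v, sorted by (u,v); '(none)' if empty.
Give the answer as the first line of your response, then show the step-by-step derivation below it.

0-3(w=7) 1-3(w=5) 2-4(w=2) 3-4(w=7)

step 1: add edge 2-4 (w=2); MST = {2-4(w=2)}
step 2: add edge 1-3 (w=5); MST = {1-3(w=5) 2-4(w=2)}
step 3: add edge 0-3 (w=7); MST = {0-3(w=7) 1-3(w=5) 2-4(w=2)}
step 4: add edge 3-4 (w=7); MST = {0-3(w=7) 1-3(w=5) 2-4(w=2) 3-4(w=7)}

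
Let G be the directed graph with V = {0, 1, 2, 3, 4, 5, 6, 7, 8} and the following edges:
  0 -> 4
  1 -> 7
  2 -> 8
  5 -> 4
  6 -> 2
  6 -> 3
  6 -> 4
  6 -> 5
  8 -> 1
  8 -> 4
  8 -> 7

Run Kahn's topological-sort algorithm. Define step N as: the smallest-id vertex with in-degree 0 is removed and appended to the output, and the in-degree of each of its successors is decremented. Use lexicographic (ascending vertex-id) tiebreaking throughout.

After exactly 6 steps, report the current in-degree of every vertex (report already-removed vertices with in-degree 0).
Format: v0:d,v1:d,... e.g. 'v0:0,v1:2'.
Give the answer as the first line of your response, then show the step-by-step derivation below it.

v0:0,v1:0,v2:0,v3:0,v4:0,v5:0,v6:0,v7:1,v8:0

step 1: output 0; order=[0]; indeg=(0,1,1,1,3,1,0,2,1)
step 2: output 6; order=[0,6]; indeg=(0,1,0,0,2,0,0,2,1)
step 3: output 2; order=[0,6,2]; indeg=(0,1,0,0,2,0,0,2,0)
step 4: output 3; order=[0,6,2,3]; indeg=(0,1,0,0,2,0,0,2,0)
step 5: output 5; order=[0,6,2,3,5]; indeg=(0,1,0,0,1,0,0,2,0)
step 6: output 8; order=[0,6,2,3,5,8]; indeg=(0,0,0,0,0,0,0,1,0)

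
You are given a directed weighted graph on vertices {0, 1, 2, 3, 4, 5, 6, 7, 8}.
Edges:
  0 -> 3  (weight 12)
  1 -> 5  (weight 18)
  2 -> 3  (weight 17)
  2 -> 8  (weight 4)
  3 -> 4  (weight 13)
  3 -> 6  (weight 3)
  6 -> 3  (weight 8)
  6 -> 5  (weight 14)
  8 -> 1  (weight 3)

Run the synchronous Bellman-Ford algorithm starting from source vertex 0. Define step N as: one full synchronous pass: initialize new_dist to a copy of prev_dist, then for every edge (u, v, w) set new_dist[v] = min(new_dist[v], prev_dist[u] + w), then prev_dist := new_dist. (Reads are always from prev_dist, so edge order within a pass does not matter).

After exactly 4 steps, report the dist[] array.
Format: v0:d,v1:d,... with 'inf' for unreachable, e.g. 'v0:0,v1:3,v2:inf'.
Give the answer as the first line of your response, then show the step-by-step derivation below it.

v0:0,v1:inf,v2:inf,v3:12,v4:25,v5:29,v6:15,v7:inf,v8:inf

step 1: dist = v0:0,v1:inf,v2:inf,v3:12,v4:inf,v5:inf,v6:inf,v7:inf,v8:inf
step 2: dist = v0:0,v1:inf,v2:inf,v3:12,v4:25,v5:inf,v6:15,v7:inf,v8:inf
step 3: dist = v0:0,v1:inf,v2:inf,v3:12,v4:25,v5:29,v6:15,v7:inf,v8:inf
step 4: dist = v0:0,v1:inf,v2:inf,v3:12,v4:25,v5:29,v6:15,v7:inf,v8:inf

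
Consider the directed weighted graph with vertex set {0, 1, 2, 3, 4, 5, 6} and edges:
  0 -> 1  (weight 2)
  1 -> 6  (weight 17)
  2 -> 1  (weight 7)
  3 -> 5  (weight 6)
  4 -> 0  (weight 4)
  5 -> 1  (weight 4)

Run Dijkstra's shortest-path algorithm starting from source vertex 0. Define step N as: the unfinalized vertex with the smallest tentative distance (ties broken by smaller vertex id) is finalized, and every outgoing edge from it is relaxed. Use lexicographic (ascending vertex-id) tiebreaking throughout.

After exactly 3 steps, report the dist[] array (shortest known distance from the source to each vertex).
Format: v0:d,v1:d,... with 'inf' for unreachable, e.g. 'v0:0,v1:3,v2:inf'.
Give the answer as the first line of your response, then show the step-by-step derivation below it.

v0:0,v1:2,v2:inf,v3:inf,v4:inf,v5:inf,v6:19

step 1: dist = v0:0,v1:2,v2:inf,v3:inf,v4:inf,v5:inf,v6:inf
step 2: dist = v0:0,v1:2,v2:inf,v3:inf,v4:inf,v5:inf,v6:19
step 3: dist = v0:0,v1:2,v2:inf,v3:inf,v4:inf,v5:inf,v6:19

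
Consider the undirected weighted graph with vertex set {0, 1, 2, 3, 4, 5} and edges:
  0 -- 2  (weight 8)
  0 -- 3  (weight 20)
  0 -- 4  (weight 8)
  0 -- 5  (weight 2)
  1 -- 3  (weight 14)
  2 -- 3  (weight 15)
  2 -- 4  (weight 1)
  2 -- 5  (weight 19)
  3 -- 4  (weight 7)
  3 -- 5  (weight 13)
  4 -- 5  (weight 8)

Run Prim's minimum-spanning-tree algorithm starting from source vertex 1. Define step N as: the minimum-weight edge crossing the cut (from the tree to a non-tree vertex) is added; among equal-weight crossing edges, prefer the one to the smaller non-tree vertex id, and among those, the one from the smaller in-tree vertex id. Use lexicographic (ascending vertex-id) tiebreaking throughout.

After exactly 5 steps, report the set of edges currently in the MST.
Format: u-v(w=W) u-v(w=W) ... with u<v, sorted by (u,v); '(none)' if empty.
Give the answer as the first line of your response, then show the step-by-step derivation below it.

0-2(w=8) 0-5(w=2) 1-3(w=14) 2-4(w=1) 3-4(w=7)

step 1: add edge 1-3 (w=14); MST = {1-3(w=14)}
step 2: add edge 3-4 (w=7); MST = {1-3(w=14) 3-4(w=7)}
step 3: add edge 2-4 (w=1); MST = {1-3(w=14) 2-4(w=1) 3-4(w=7)}
step 4: add edge 0-2 (w=8); MST = {0-2(w=8) 1-3(w=14) 2-4(w=1) 3-4(w=7)}
step 5: add edge 0-5 (w=2); MST = {0-2(w=8) 0-5(w=2) 1-3(w=14) 2-4(w=1) 3-4(w=7)}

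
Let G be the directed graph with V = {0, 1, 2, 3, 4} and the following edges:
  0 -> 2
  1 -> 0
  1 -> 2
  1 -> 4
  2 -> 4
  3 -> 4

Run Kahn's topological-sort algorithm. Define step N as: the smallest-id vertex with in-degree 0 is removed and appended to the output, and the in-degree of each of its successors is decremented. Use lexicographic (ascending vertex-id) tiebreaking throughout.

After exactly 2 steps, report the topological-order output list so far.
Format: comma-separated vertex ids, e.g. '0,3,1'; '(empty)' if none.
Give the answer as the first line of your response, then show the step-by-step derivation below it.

1,0

step 1: output 1; order=[1]; indeg=(0,0,1,0,2)
step 2: output 0; order=[1,0]; indeg=(0,0,0,0,2)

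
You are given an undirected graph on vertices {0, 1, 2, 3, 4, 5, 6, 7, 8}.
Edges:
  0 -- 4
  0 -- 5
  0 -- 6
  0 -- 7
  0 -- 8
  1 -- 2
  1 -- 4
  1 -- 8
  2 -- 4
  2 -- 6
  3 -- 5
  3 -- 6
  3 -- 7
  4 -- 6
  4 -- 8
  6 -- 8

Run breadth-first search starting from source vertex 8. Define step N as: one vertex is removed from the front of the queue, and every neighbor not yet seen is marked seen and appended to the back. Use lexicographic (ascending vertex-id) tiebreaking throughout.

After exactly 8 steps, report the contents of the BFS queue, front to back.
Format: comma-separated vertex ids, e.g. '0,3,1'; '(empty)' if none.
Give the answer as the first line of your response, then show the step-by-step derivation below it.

3

step 1: dequeue 8; queue=[0,1,4,6]; order=8
step 2: dequeue 0; queue=[1,4,6,5,7]; order=8,0
step 3: dequeue 1; queue=[4,6,5,7,2]; order=8,0,1
step 4: dequeue 4; queue=[6,5,7,2]; order=8,0,1,4
step 5: dequeue 6; queue=[5,7,2,3]; order=8,0,1,4,6
step 6: dequeue 5; queue=[7,2,3]; order=8,0,1,4,6,5
step 7: dequeue 7; queue=[2,3]; order=8,0,1,4,6,5,7
step 8: dequeue 2; queue=[3]; order=8,0,1,4,6,5,7,2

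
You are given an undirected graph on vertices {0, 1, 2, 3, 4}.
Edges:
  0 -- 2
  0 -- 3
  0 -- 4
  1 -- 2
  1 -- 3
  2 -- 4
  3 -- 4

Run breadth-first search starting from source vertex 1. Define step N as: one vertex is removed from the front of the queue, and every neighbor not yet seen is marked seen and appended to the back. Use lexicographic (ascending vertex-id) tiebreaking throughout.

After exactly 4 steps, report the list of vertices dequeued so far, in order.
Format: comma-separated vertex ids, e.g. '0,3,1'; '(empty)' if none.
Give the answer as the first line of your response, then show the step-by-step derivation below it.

1,2,3,0

step 1: dequeue 1; queue=[2,3]; order=1
step 2: dequeue 2; queue=[3,0,4]; order=1,2
step 3: dequeue 3; queue=[0,4]; order=1,2,3
step 4: dequeue 0; queue=[4]; order=1,2,3,0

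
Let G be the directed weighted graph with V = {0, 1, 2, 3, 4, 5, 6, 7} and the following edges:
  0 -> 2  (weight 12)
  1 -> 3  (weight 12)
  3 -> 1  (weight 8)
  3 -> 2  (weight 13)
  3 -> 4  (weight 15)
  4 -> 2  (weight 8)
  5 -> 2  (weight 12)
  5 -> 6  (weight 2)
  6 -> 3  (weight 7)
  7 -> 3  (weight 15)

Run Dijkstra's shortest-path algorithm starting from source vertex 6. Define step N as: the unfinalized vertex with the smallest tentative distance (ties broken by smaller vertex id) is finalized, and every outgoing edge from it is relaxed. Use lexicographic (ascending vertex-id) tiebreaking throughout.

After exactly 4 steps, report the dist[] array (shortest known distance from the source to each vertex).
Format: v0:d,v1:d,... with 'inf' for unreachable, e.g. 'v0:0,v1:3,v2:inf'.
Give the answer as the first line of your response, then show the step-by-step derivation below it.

v0:inf,v1:15,v2:20,v3:7,v4:22,v5:inf,v6:0,v7:inf

step 1: dist = v0:inf,v1:inf,v2:inf,v3:7,v4:inf,v5:inf,v6:0,v7:inf
step 2: dist = v0:inf,v1:15,v2:20,v3:7,v4:22,v5:inf,v6:0,v7:inf
step 3: dist = v0:inf,v1:15,v2:20,v3:7,v4:22,v5:inf,v6:0,v7:inf
step 4: dist = v0:inf,v1:15,v2:20,v3:7,v4:22,v5:inf,v6:0,v7:inf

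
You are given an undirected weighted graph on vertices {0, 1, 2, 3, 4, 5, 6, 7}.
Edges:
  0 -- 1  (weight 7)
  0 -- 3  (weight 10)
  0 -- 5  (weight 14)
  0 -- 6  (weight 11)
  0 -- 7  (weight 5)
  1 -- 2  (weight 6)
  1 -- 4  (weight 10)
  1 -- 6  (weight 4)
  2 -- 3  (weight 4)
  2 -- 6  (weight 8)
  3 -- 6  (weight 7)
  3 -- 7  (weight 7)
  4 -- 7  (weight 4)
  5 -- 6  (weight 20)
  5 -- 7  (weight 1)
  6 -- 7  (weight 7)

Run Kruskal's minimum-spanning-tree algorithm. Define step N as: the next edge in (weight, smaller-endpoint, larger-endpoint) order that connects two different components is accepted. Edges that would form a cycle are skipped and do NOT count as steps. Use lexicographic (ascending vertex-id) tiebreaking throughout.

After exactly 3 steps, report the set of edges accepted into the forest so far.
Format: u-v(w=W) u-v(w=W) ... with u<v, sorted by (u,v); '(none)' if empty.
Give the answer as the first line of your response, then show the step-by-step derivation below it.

1-6(w=4) 2-3(w=4) 5-7(w=1)

step 1: add edge 5-7 (w=1); MST = {5-7(w=1)}
step 2: add edge 1-6 (w=4); MST = {1-6(w=4) 5-7(w=1)}
step 3: add edge 2-3 (w=4); MST = {1-6(w=4) 2-3(w=4) 5-7(w=1)}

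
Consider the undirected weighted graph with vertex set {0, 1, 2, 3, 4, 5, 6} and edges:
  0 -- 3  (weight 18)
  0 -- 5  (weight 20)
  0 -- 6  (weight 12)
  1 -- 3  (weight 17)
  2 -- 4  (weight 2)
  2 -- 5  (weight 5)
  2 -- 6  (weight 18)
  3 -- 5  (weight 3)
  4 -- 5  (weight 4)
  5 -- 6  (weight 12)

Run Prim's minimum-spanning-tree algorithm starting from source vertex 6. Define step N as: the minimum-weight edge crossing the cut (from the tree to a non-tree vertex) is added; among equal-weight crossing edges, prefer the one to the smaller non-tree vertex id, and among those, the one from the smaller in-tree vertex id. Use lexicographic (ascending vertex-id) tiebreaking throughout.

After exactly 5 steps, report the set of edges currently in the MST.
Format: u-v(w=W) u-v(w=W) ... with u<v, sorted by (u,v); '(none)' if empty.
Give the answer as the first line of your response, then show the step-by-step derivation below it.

0-6(w=12) 2-4(w=2) 3-5(w=3) 4-5(w=4) 5-6(w=12)

step 1: add edge 0-6 (w=12); MST = {0-6(w=12)}
step 2: add edge 5-6 (w=12); MST = {0-6(w=12) 5-6(w=12)}
step 3: add edge 3-5 (w=3); MST = {0-6(w=12) 3-5(w=3) 5-6(w=12)}
step 4: add edge 4-5 (w=4); MST = {0-6(w=12) 3-5(w=3) 4-5(w=4) 5-6(w=12)}
step 5: add edge 2-4 (w=2); MST = {0-6(w=12) 2-4(w=2) 3-5(w=3) 4-5(w=4) 5-6(w=12)}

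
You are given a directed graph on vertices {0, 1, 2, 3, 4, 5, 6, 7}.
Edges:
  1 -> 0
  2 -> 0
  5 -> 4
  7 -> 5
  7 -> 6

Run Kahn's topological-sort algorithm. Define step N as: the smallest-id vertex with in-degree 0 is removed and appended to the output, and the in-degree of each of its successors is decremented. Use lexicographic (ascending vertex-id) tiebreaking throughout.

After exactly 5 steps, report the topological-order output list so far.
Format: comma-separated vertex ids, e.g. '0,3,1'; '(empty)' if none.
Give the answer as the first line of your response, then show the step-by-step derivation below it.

1,2,0,3,7

step 1: output 1; order=[1]; indeg=(1,0,0,0,1,1,1,0)
step 2: output 2; order=[1,2]; indeg=(0,0,0,0,1,1,1,0)
step 3: output 0; order=[1,2,0]; indeg=(0,0,0,0,1,1,1,0)
step 4: output 3; order=[1,2,0,3]; indeg=(0,0,0,0,1,1,1,0)
step 5: output 7; order=[1,2,0,3,7]; indeg=(0,0,0,0,1,0,0,0)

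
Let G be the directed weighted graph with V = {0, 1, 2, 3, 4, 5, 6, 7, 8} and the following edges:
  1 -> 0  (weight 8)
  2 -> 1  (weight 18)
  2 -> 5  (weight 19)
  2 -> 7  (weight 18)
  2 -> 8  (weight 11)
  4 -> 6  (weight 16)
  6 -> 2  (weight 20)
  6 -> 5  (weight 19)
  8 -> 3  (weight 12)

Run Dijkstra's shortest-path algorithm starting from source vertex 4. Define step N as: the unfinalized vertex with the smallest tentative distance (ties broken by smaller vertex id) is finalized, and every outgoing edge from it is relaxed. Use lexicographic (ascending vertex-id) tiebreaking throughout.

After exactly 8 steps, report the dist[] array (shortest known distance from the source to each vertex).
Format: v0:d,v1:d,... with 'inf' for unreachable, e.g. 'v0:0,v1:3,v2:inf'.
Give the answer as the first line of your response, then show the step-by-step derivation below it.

v0:62,v1:54,v2:36,v3:59,v4:0,v5:35,v6:16,v7:54,v8:47

step 1: dist = v0:inf,v1:inf,v2:inf,v3:inf,v4:0,v5:inf,v6:16,v7:inf,v8:inf
step 2: dist = v0:inf,v1:inf,v2:36,v3:inf,v4:0,v5:35,v6:16,v7:inf,v8:inf
step 3: dist = v0:inf,v1:inf,v2:36,v3:inf,v4:0,v5:35,v6:16,v7:inf,v8:inf
step 4: dist = v0:inf,v1:54,v2:36,v3:inf,v4:0,v5:35,v6:16,v7:54,v8:47
step 5: dist = v0:inf,v1:54,v2:36,v3:59,v4:0,v5:35,v6:16,v7:54,v8:47
step 6: dist = v0:62,v1:54,v2:36,v3:59,v4:0,v5:35,v6:16,v7:54,v8:47
step 7: dist = v0:62,v1:54,v2:36,v3:59,v4:0,v5:35,v6:16,v7:54,v8:47
step 8: dist = v0:62,v1:54,v2:36,v3:59,v4:0,v5:35,v6:16,v7:54,v8:47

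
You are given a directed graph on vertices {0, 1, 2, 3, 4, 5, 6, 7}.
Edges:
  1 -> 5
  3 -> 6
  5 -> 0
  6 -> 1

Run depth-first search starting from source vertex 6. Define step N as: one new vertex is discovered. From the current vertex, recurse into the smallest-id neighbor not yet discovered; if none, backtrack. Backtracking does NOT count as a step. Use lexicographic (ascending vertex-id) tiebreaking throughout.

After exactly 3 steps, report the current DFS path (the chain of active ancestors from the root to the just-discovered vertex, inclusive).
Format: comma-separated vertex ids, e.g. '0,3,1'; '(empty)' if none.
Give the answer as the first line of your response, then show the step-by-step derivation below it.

6,1,5

step 1: discover 6; path=6; order=6
step 2: discover 1; path=6>1; order=6,1
step 3: discover 5; path=6>1>5; order=6,1,5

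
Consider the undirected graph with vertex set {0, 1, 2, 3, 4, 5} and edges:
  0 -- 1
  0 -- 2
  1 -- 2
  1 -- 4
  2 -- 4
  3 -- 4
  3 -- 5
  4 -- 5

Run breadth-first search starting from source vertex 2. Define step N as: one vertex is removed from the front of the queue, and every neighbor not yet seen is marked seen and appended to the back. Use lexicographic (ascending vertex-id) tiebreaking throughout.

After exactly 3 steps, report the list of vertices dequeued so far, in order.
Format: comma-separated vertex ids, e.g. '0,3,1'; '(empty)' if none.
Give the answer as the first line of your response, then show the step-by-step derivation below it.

2,0,1

step 1: dequeue 2; queue=[0,1,4]; order=2
step 2: dequeue 0; queue=[1,4]; order=2,0
step 3: dequeue 1; queue=[4]; order=2,0,1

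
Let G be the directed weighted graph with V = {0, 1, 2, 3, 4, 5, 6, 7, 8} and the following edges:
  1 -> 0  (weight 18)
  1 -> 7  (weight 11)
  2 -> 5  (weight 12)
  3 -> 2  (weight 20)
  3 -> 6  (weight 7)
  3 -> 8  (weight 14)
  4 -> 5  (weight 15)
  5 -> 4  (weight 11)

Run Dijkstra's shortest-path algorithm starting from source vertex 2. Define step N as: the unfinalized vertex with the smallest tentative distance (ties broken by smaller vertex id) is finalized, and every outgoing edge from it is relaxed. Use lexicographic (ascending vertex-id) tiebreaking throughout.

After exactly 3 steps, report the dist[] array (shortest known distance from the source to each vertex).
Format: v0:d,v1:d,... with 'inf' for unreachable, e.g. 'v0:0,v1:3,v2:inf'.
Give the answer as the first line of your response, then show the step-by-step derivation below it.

v0:inf,v1:inf,v2:0,v3:inf,v4:23,v5:12,v6:inf,v7:inf,v8:inf

step 1: dist = v0:inf,v1:inf,v2:0,v3:inf,v4:inf,v5:12,v6:inf,v7:inf,v8:inf
step 2: dist = v0:inf,v1:inf,v2:0,v3:inf,v4:23,v5:12,v6:inf,v7:inf,v8:inf
step 3: dist = v0:inf,v1:inf,v2:0,v3:inf,v4:23,v5:12,v6:inf,v7:inf,v8:inf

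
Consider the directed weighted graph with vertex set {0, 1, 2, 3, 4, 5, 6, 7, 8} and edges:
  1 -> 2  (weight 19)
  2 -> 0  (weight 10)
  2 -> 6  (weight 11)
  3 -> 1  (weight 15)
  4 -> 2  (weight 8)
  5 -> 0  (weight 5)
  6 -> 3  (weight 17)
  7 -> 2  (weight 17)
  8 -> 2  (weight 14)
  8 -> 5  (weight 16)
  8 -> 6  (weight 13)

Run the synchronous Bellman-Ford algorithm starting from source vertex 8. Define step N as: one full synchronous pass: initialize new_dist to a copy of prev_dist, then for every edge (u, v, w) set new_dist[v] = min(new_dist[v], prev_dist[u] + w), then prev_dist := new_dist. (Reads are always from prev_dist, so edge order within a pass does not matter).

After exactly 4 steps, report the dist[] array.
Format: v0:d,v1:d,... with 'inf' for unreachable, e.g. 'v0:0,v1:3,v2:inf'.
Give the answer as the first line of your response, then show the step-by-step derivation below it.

v0:21,v1:45,v2:14,v3:30,v4:inf,v5:16,v6:13,v7:inf,v8:0

step 1: dist = v0:inf,v1:inf,v2:14,v3:inf,v4:inf,v5:16,v6:13,v7:inf,v8:0
step 2: dist = v0:21,v1:inf,v2:14,v3:30,v4:inf,v5:16,v6:13,v7:inf,v8:0
step 3: dist = v0:21,v1:45,v2:14,v3:30,v4:inf,v5:16,v6:13,v7:inf,v8:0
step 4: dist = v0:21,v1:45,v2:14,v3:30,v4:inf,v5:16,v6:13,v7:inf,v8:0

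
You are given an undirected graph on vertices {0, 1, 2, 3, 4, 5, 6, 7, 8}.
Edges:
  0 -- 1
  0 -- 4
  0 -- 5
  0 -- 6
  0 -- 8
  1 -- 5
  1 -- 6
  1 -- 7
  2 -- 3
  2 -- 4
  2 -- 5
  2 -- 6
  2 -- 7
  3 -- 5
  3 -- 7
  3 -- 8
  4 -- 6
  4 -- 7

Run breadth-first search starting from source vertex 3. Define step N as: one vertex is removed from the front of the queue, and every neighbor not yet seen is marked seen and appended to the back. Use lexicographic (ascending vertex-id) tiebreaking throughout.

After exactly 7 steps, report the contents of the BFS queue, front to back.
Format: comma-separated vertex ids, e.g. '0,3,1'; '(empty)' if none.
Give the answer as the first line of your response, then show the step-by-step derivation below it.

0,1

step 1: dequeue 3; queue=[2,5,7,8]; order=3
step 2: dequeue 2; queue=[5,7,8,4,6]; order=3,2
step 3: dequeue 5; queue=[7,8,4,6,0,1]; order=3,2,5
step 4: dequeue 7; queue=[8,4,6,0,1]; order=3,2,5,7
step 5: dequeue 8; queue=[4,6,0,1]; order=3,2,5,7,8
step 6: dequeue 4; queue=[6,0,1]; order=3,2,5,7,8,4
step 7: dequeue 6; queue=[0,1]; order=3,2,5,7,8,4,6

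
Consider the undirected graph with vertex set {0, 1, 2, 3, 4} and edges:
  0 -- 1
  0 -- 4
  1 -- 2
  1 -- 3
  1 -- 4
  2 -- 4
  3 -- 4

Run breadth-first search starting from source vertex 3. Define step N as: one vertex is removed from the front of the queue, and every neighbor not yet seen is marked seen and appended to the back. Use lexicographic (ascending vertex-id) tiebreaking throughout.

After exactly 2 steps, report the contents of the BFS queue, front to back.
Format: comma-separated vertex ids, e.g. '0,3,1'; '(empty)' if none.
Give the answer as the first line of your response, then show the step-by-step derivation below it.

4,0,2

step 1: dequeue 3; queue=[1,4]; order=3
step 2: dequeue 1; queue=[4,0,2]; order=3,1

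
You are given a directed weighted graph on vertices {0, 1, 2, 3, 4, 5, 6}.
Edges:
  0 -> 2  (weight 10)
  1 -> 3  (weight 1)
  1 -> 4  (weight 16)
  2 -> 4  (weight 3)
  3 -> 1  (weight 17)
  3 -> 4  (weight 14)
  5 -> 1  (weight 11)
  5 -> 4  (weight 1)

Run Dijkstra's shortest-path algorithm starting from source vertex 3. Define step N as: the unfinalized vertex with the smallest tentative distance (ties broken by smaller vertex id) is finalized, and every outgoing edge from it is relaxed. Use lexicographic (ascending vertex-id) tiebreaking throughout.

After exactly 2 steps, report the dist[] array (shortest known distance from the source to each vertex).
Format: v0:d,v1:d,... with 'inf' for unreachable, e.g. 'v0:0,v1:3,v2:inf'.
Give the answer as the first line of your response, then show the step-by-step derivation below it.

v0:inf,v1:17,v2:inf,v3:0,v4:14,v5:inf,v6:inf

step 1: dist = v0:inf,v1:17,v2:inf,v3:0,v4:14,v5:inf,v6:inf
step 2: dist = v0:inf,v1:17,v2:inf,v3:0,v4:14,v5:inf,v6:inf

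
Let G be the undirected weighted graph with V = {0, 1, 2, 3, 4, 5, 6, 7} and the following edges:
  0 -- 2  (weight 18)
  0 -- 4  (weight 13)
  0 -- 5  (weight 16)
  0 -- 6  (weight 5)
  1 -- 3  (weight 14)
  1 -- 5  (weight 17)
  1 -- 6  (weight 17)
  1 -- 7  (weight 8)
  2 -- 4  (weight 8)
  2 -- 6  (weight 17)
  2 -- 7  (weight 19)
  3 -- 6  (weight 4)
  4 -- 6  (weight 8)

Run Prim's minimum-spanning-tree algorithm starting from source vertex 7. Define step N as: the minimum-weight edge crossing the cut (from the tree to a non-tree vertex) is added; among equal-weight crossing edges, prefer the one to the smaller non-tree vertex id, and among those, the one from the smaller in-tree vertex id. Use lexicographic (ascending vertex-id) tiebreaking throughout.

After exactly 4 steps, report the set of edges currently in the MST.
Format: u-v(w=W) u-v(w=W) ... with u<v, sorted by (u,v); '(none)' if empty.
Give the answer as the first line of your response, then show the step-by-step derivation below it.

0-6(w=5) 1-3(w=14) 1-7(w=8) 3-6(w=4)

step 1: add edge 1-7 (w=8); MST = {1-7(w=8)}
step 2: add edge 1-3 (w=14); MST = {1-3(w=14) 1-7(w=8)}
step 3: add edge 3-6 (w=4); MST = {1-3(w=14) 1-7(w=8) 3-6(w=4)}
step 4: add edge 0-6 (w=5); MST = {0-6(w=5) 1-3(w=14) 1-7(w=8) 3-6(w=4)}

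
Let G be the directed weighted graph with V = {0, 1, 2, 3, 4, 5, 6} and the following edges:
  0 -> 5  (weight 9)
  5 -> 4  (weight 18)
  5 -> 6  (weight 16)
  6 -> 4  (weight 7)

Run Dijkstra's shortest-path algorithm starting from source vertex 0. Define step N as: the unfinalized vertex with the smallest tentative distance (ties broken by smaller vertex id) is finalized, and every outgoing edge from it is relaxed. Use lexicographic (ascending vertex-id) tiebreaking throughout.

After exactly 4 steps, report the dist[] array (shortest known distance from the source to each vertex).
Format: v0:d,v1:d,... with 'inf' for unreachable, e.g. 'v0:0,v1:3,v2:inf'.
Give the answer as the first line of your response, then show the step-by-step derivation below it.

v0:0,v1:inf,v2:inf,v3:inf,v4:27,v5:9,v6:25

step 1: dist = v0:0,v1:inf,v2:inf,v3:inf,v4:inf,v5:9,v6:inf
step 2: dist = v0:0,v1:inf,v2:inf,v3:inf,v4:27,v5:9,v6:25
step 3: dist = v0:0,v1:inf,v2:inf,v3:inf,v4:27,v5:9,v6:25
step 4: dist = v0:0,v1:inf,v2:inf,v3:inf,v4:27,v5:9,v6:25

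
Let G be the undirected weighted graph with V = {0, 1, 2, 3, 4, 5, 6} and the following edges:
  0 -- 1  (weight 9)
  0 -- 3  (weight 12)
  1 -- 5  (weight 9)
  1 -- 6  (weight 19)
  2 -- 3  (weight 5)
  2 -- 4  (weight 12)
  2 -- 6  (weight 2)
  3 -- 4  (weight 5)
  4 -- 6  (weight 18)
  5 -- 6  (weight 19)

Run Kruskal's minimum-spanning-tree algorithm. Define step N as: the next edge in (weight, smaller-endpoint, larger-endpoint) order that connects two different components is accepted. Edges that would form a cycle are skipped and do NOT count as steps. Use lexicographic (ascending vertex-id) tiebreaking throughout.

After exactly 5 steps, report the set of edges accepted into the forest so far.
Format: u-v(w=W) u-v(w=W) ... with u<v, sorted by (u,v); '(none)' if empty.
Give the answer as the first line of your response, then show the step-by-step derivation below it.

0-1(w=9) 1-5(w=9) 2-3(w=5) 2-6(w=2) 3-4(w=5)

step 1: add edge 2-6 (w=2); MST = {2-6(w=2)}
step 2: add edge 2-3 (w=5); MST = {2-3(w=5) 2-6(w=2)}
step 3: add edge 3-4 (w=5); MST = {2-3(w=5) 2-6(w=2) 3-4(w=5)}
step 4: add edge 0-1 (w=9); MST = {0-1(w=9) 2-3(w=5) 2-6(w=2) 3-4(w=5)}
step 5: add edge 1-5 (w=9); MST = {0-1(w=9) 1-5(w=9) 2-3(w=5) 2-6(w=2) 3-4(w=5)}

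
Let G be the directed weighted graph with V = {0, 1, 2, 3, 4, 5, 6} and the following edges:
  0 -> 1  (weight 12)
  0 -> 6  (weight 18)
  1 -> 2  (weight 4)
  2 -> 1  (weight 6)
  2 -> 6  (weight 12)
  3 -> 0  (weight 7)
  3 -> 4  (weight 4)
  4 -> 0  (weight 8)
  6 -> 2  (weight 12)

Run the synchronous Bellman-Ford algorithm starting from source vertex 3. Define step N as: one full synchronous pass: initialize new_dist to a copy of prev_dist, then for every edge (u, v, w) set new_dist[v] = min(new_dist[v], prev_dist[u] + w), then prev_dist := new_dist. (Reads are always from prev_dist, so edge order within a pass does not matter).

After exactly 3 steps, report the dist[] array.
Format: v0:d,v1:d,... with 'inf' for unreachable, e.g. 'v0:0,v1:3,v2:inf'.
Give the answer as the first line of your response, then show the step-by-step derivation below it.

v0:7,v1:19,v2:23,v3:0,v4:4,v5:inf,v6:25

step 1: dist = v0:7,v1:inf,v2:inf,v3:0,v4:4,v5:inf,v6:inf
step 2: dist = v0:7,v1:19,v2:inf,v3:0,v4:4,v5:inf,v6:25
step 3: dist = v0:7,v1:19,v2:23,v3:0,v4:4,v5:inf,v6:25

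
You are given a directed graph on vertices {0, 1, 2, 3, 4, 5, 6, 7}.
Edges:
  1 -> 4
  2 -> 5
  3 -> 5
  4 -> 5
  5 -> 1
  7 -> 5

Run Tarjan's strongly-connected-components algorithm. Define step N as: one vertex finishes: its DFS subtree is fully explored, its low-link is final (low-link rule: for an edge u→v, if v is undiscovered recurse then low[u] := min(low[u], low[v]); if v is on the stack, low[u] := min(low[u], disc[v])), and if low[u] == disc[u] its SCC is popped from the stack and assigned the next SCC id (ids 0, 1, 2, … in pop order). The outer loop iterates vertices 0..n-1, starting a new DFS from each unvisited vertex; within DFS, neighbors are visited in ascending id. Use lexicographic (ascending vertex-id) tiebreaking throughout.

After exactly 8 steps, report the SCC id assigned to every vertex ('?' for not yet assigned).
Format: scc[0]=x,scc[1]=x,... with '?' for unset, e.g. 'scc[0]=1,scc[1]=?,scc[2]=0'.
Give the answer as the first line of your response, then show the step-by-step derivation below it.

scc[0]=0,scc[1]=1,scc[2]=2,scc[3]=3,scc[4]=1,scc[5]=1,scc[6]=4,scc[7]=5

step 1: low=(low[0]=0,low[1]=?,low[2]=?,low[3]=?,low[4]=?,low[5]=?,low[6]=?,low[7]=?); scc=(scc[0]=0,scc[1]=?,scc[2]=?,scc[3]=?,scc[4]=?,scc[5]=?,scc[6]=?,scc[7]=?)
step 2: low=(low[0]=0,low[1]=1,low[2]=?,low[3]=?,low[4]=2,low[5]=1,low[6]=?,low[7]=?); scc=(scc[0]=0,scc[1]=?,scc[2]=?,scc[3]=?,scc[4]=?,scc[5]=?,scc[6]=?,scc[7]=?)
step 3: low=(low[0]=0,low[1]=1,low[2]=?,low[3]=?,low[4]=1,low[5]=1,low[6]=?,low[7]=?); scc=(scc[0]=0,scc[1]=?,scc[2]=?,scc[3]=?,scc[4]=?,scc[5]=?,scc[6]=?,scc[7]=?)
step 4: low=(low[0]=0,low[1]=1,low[2]=?,low[3]=?,low[4]=1,low[5]=1,low[6]=?,low[7]=?); scc=(scc[0]=0,scc[1]=1,scc[2]=?,scc[3]=?,scc[4]=1,scc[5]=1,scc[6]=?,scc[7]=?)
step 5: low=(low[0]=0,low[1]=1,low[2]=4,low[3]=?,low[4]=1,low[5]=1,low[6]=?,low[7]=?); scc=(scc[0]=0,scc[1]=1,scc[2]=2,scc[3]=?,scc[4]=1,scc[5]=1,scc[6]=?,scc[7]=?)
step 6: low=(low[0]=0,low[1]=1,low[2]=4,low[3]=5,low[4]=1,low[5]=1,low[6]=?,low[7]=?); scc=(scc[0]=0,scc[1]=1,scc[2]=2,scc[3]=3,scc[4]=1,scc[5]=1,scc[6]=?,scc[7]=?)
step 7: low=(low[0]=0,low[1]=1,low[2]=4,low[3]=5,low[4]=1,low[5]=1,low[6]=6,low[7]=?); scc=(scc[0]=0,scc[1]=1,scc[2]=2,scc[3]=3,scc[4]=1,scc[5]=1,scc[6]=4,scc[7]=?)
step 8: low=(low[0]=0,low[1]=1,low[2]=4,low[3]=5,low[4]=1,low[5]=1,low[6]=6,low[7]=7); scc=(scc[0]=0,scc[1]=1,scc[2]=2,scc[3]=3,scc[4]=1,scc[5]=1,scc[6]=4,scc[7]=5)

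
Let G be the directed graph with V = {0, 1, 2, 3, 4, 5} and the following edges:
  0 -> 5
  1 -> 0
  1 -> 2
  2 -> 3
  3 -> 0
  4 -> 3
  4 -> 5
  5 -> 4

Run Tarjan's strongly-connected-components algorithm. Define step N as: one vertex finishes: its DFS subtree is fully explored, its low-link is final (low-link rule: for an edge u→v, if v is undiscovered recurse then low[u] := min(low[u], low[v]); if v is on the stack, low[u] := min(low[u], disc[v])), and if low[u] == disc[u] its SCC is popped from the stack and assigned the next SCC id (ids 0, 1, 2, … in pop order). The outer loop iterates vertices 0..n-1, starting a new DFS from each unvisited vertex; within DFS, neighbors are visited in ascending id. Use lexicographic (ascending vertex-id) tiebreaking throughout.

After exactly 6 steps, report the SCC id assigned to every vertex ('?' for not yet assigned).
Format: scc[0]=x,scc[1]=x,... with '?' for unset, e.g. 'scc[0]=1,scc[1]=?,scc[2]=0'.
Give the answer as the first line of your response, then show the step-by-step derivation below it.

scc[0]=0,scc[1]=2,scc[2]=1,scc[3]=0,scc[4]=0,scc[5]=0

step 1: low=(low[0]=0,low[1]=?,low[2]=?,low[3]=0,low[4]=2,low[5]=1); scc=(scc[0]=?,scc[1]=?,scc[2]=?,scc[3]=?,scc[4]=?,scc[5]=?)
step 2: low=(low[0]=0,low[1]=?,low[2]=?,low[3]=0,low[4]=0,low[5]=1); scc=(scc[0]=?,scc[1]=?,scc[2]=?,scc[3]=?,scc[4]=?,scc[5]=?)
step 3: low=(low[0]=0,low[1]=?,low[2]=?,low[3]=0,low[4]=0,low[5]=0); scc=(scc[0]=?,scc[1]=?,scc[2]=?,scc[3]=?,scc[4]=?,scc[5]=?)
step 4: low=(low[0]=0,low[1]=?,low[2]=?,low[3]=0,low[4]=0,low[5]=0); scc=(scc[0]=0,scc[1]=?,scc[2]=?,scc[3]=0,scc[4]=0,scc[5]=0)
step 5: low=(low[0]=0,low[1]=4,low[2]=5,low[3]=0,low[4]=0,low[5]=0); scc=(scc[0]=0,scc[1]=?,scc[2]=1,scc[3]=0,scc[4]=0,scc[5]=0)
step 6: low=(low[0]=0,low[1]=4,low[2]=5,low[3]=0,low[4]=0,low[5]=0); scc=(scc[0]=0,scc[1]=2,scc[2]=1,scc[3]=0,scc[4]=0,scc[5]=0)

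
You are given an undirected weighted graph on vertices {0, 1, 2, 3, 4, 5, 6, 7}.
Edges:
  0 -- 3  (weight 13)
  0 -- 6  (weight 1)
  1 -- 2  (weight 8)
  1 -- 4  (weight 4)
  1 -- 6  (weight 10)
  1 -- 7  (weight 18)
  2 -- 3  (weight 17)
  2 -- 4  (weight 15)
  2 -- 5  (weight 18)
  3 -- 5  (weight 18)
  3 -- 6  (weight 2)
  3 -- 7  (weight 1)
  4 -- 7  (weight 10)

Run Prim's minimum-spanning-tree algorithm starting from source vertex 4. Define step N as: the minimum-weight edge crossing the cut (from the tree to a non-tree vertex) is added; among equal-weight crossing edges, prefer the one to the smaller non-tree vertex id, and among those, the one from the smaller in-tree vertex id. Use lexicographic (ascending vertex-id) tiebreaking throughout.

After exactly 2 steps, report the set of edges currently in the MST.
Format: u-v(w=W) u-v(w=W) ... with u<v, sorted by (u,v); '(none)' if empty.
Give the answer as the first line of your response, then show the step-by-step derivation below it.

1-2(w=8) 1-4(w=4)

step 1: add edge 1-4 (w=4); MST = {1-4(w=4)}
step 2: add edge 1-2 (w=8); MST = {1-2(w=8) 1-4(w=4)}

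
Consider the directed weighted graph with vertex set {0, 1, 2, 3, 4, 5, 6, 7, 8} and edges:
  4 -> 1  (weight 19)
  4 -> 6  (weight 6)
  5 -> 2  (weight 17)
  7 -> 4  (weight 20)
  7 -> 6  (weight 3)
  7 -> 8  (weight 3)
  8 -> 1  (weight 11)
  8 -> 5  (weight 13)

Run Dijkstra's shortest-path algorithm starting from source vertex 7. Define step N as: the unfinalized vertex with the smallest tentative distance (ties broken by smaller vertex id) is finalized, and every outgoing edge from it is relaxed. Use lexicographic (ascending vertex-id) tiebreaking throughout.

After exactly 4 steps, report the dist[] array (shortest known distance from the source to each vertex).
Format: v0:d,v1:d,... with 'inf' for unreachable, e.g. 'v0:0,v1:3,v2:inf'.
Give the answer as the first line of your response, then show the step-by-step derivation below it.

v0:inf,v1:14,v2:inf,v3:inf,v4:20,v5:16,v6:3,v7:0,v8:3

step 1: dist = v0:inf,v1:inf,v2:inf,v3:inf,v4:20,v5:inf,v6:3,v7:0,v8:3
step 2: dist = v0:inf,v1:inf,v2:inf,v3:inf,v4:20,v5:inf,v6:3,v7:0,v8:3
step 3: dist = v0:inf,v1:14,v2:inf,v3:inf,v4:20,v5:16,v6:3,v7:0,v8:3
step 4: dist = v0:inf,v1:14,v2:inf,v3:inf,v4:20,v5:16,v6:3,v7:0,v8:3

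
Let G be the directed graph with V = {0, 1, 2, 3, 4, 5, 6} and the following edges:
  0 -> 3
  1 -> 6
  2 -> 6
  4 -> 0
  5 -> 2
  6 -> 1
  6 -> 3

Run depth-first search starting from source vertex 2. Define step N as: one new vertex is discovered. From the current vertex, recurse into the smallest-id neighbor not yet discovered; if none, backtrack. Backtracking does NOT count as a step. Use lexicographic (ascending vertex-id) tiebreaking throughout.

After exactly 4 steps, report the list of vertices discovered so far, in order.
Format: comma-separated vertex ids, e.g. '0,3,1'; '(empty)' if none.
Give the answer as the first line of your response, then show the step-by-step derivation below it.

2,6,1,3

step 1: discover 2; path=2; order=2
step 2: discover 6; path=2>6; order=2,6
step 3: discover 1; path=2>6>1; order=2,6,1
step 4: discover 3; path=2>6>3; order=2,6,1,3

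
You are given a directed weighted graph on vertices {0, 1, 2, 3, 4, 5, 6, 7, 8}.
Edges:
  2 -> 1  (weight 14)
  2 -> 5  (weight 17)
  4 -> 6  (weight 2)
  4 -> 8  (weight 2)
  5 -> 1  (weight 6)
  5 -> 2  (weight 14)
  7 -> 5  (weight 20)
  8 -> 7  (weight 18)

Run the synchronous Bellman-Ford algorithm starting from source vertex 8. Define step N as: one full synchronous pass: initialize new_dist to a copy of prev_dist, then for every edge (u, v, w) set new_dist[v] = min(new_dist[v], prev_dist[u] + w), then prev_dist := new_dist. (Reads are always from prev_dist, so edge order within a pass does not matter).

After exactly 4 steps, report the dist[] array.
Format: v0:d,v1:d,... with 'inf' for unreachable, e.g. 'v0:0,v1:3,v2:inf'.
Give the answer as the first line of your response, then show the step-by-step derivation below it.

v0:inf,v1:44,v2:52,v3:inf,v4:inf,v5:38,v6:inf,v7:18,v8:0

step 1: dist = v0:inf,v1:inf,v2:inf,v3:inf,v4:inf,v5:inf,v6:inf,v7:18,v8:0
step 2: dist = v0:inf,v1:inf,v2:inf,v3:inf,v4:inf,v5:38,v6:inf,v7:18,v8:0
step 3: dist = v0:inf,v1:44,v2:52,v3:inf,v4:inf,v5:38,v6:inf,v7:18,v8:0
step 4: dist = v0:inf,v1:44,v2:52,v3:inf,v4:inf,v5:38,v6:inf,v7:18,v8:0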